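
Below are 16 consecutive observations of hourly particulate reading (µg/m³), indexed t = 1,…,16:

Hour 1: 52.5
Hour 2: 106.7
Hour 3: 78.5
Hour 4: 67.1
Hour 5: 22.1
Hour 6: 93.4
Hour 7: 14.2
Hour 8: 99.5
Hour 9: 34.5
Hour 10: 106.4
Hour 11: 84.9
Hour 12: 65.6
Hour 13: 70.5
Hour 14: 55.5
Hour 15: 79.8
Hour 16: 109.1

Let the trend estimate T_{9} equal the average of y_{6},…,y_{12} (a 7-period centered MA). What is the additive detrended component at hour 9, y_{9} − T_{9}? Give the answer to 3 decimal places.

-36.714

Trend T_9 = (93.4 + 14.2 + 99.5 + 34.5 + 106.4 + 84.9 + 65.6) / 7 = 498.5/7 = 71.21429
Detrended value: 34.5 − 71.21429 = -36.714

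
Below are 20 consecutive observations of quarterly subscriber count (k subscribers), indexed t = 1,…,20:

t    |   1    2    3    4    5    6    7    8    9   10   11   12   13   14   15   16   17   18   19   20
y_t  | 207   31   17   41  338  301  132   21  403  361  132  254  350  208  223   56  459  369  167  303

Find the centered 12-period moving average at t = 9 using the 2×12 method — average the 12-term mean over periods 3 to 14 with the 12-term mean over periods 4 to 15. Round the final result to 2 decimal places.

Sum over 3–14: 17 + 41 + 338 + 301 + 132 + 21 + 403 + 361 + 132 + 254 + 350 + 208 = 2558
Sum over 4–15: 41 + 338 + 301 + 132 + 21 + 403 + 361 + 132 + 254 + 350 + 208 + 223 = 2764
CMA at t=9 = (2558 + 2764) / (2·12) = 5322 / 24 = 221.75

221.75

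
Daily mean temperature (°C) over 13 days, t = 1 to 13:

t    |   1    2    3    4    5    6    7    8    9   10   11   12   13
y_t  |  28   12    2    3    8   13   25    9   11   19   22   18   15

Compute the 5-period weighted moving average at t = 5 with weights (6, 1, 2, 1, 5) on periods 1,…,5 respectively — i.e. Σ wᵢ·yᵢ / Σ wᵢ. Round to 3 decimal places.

15.133

Weighted sum: 6·28 + 1·12 + 2·2 + 1·3 + 5·8 = 168 + 12 + 4 + 3 + 40 = 227
Weight total: 6 + 1 + 2 + 1 + 5 = 15
WMA = 227 / 15 = 15.133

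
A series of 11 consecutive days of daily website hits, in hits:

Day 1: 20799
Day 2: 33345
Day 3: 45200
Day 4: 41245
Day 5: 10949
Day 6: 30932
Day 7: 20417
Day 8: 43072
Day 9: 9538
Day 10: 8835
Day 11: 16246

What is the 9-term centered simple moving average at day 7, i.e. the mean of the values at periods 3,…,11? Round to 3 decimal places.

Sum of periods 3–11: 45200 + 41245 + 10949 + 30932 + 20417 + 43072 + 9538 + 8835 + 16246 = 226434
Divide by 9: 226434 / 9 = 25159.333

25159.333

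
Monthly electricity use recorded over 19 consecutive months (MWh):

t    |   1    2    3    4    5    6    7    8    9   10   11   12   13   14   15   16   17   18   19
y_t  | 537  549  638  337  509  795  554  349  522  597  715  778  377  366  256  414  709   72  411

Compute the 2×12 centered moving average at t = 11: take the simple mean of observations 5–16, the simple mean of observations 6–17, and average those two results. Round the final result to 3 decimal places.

Sum over 5–16: 509 + 795 + 554 + 349 + 522 + 597 + 715 + 778 + 377 + 366 + 256 + 414 = 6232
Sum over 6–17: 795 + 554 + 349 + 522 + 597 + 715 + 778 + 377 + 366 + 256 + 414 + 709 = 6432
CMA at t=11 = (6232 + 6432) / (2·12) = 12664 / 24 = 527.667

527.667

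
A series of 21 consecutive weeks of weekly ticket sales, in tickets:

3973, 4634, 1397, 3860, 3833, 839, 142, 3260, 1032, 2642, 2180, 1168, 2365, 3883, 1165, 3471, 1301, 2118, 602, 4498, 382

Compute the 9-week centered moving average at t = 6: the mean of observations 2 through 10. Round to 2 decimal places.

Sum of periods 2–10: 4634 + 1397 + 3860 + 3833 + 839 + 142 + 3260 + 1032 + 2642 = 21639
Divide by 9: 21639 / 9 = 2404.33

2404.33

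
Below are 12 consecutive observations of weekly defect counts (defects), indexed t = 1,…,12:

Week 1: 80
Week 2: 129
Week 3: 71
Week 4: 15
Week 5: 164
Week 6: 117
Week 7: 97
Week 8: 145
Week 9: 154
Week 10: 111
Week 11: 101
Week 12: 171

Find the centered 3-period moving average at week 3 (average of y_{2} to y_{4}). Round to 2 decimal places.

71.67

Sum of periods 2–4: 129 + 71 + 15 = 215
Divide by 3: 215 / 3 = 71.67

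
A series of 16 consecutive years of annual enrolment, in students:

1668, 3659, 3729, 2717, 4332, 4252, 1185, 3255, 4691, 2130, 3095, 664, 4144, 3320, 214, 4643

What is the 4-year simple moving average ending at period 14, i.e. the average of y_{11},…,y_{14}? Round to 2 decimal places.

Sum of periods 11–14: 3095 + 664 + 4144 + 3320 = 11223
Divide by 4: 11223 / 4 = 2805.75

2805.75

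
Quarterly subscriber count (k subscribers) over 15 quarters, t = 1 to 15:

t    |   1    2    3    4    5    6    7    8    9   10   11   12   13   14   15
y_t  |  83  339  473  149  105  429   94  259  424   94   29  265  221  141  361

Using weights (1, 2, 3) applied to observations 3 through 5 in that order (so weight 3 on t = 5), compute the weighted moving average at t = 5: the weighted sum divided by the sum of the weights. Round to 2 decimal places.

181.00

Weighted sum: 1·473 + 2·149 + 3·105 = 473 + 298 + 315 = 1086
Weight total: 1 + 2 + 3 = 6
WMA = 1086 / 6 = 181.00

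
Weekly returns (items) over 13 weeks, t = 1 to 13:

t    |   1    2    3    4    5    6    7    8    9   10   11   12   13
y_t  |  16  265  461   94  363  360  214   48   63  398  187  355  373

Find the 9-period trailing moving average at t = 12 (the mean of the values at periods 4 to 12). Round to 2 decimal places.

Sum of periods 4–12: 94 + 363 + 360 + 214 + 48 + 63 + 398 + 187 + 355 = 2082
Divide by 9: 2082 / 9 = 231.33

231.33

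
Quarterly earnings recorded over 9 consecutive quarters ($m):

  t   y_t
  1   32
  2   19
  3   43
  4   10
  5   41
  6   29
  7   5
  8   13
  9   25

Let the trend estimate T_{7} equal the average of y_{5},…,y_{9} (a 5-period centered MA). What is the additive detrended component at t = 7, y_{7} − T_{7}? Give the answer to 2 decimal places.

Trend T_7 = (41 + 29 + 5 + 13 + 25) / 5 = 113/5 = 22.6000
Detrended value: 5 − 22.6000 = -17.60

-17.60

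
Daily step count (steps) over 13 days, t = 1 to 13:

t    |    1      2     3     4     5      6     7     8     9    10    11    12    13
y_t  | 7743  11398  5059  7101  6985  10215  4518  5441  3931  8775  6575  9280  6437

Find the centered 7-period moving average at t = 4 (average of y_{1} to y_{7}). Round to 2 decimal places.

Sum of periods 1–7: 7743 + 11398 + 5059 + 7101 + 6985 + 10215 + 4518 = 53019
Divide by 7: 53019 / 7 = 7574.14

7574.14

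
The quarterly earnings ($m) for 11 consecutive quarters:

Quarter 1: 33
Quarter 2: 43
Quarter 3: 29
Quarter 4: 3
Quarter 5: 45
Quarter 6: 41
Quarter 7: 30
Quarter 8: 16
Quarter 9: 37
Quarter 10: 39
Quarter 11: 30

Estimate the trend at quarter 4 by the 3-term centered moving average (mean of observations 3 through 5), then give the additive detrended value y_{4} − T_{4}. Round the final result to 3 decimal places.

-22.667

Trend T_4 = (29 + 3 + 45) / 3 = 77/3 = 25.66667
Detrended value: 3 − 25.66667 = -22.667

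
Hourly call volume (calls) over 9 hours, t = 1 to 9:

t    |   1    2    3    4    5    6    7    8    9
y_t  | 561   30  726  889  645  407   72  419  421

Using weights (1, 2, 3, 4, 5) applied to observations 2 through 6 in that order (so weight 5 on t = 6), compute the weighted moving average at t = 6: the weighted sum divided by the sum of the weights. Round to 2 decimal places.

Weighted sum: 1·30 + 2·726 + 3·889 + 4·645 + 5·407 = 30 + 1452 + 2667 + 2580 + 2035 = 8764
Weight total: 1 + 2 + 3 + 4 + 5 = 15
WMA = 8764 / 15 = 584.27

584.27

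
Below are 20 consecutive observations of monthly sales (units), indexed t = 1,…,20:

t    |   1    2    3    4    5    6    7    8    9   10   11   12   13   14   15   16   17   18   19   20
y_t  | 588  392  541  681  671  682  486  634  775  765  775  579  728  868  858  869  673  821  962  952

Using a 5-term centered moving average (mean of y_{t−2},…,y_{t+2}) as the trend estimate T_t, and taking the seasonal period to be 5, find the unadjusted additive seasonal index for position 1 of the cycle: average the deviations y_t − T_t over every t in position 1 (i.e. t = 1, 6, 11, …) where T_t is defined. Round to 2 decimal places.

Season position 1 occurs at t = 6, 11, 16 (where T_t is defined).
t=6: T_6 = 630.8000; y_6 − T_6 = 682 − 630.8000 = 51.2000
t=11: T_11 = 724.4000; y_11 − T_11 = 775 − 724.4000 = 50.6000
t=16: T_16 = 817.8000; y_16 − T_16 = 869 − 817.8000 = 51.2000
Mean deviation: (51.2000 + 50.6000 + 51.2000) / 3 = 51.00

51.00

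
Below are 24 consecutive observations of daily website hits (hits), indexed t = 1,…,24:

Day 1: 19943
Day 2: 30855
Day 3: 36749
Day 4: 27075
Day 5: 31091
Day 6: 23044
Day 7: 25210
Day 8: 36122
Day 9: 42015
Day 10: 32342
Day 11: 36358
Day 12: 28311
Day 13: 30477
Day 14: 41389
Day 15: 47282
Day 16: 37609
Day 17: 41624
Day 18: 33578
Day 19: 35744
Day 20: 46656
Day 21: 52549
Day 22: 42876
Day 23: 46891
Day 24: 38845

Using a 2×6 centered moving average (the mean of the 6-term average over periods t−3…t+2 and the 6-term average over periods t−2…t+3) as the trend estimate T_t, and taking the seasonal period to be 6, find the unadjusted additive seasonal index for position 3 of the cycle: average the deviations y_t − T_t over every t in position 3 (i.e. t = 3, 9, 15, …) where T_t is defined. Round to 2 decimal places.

9061.03

Season position 3 occurs at t = 9, 15, 21 (where T_t is defined).
t=9: T_9 = 32954.0833; y_9 − T_9 = 42015 − 32954.0833 = 9060.9167
t=15: T_15 = 38220.9167; y_15 − T_15 = 47282 − 38220.9167 = 9061.0833
t=21: T_21 = 43487.9167; y_21 − T_21 = 52549 − 43487.9167 = 9061.0833
Mean deviation: (9060.9167 + 9061.0833 + 9061.0833) / 3 = 9061.03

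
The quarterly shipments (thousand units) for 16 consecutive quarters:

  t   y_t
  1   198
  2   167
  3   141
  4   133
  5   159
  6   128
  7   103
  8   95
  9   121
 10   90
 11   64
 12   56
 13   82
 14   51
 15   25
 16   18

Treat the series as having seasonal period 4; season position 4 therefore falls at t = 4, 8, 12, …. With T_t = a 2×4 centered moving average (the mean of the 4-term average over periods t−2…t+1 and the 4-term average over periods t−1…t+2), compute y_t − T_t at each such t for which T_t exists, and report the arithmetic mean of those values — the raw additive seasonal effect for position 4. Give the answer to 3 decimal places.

Season position 4 occurs at t = 4, 8, 12 (where T_t is defined).
t=4: T_4 = 145.12500; y_4 − T_4 = 133 − 145.12500 = -12.12500
t=8: T_8 = 107.00000; y_8 − T_8 = 95 − 107.00000 = -12.00000
t=12: T_12 = 68.12500; y_12 − T_12 = 56 − 68.12500 = -12.12500
Mean deviation: (-12.12500 + -12.00000 + -12.12500) / 3 = -12.083

-12.083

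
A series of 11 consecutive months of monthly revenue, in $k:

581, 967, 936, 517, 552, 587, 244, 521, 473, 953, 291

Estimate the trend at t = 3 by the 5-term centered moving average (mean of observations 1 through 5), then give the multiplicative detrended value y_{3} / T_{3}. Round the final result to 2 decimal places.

1.32

Trend T_3 = (581 + 967 + 936 + 517 + 552) / 5 = 3553/5 = 710.6000
Ratio to trend: 936 / 710.6000 = 1.32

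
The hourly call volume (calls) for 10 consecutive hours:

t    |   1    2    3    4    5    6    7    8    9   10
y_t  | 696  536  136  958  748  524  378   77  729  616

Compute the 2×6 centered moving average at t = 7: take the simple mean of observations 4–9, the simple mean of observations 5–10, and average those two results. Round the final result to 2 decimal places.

540.50

Sum over 4–9: 958 + 748 + 524 + 378 + 77 + 729 = 3414
Sum over 5–10: 748 + 524 + 378 + 77 + 729 + 616 = 3072
CMA at t=7 = (3414 + 3072) / (2·6) = 6486 / 12 = 540.50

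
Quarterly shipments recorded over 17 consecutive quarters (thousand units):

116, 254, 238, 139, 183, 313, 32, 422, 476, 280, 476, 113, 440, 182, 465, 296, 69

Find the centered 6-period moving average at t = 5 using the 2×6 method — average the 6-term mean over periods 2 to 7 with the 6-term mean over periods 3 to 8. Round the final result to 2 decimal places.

207.17

Sum over 2–7: 254 + 238 + 139 + 183 + 313 + 32 = 1159
Sum over 3–8: 238 + 139 + 183 + 313 + 32 + 422 = 1327
CMA at t=5 = (1159 + 1327) / (2·6) = 2486 / 12 = 207.17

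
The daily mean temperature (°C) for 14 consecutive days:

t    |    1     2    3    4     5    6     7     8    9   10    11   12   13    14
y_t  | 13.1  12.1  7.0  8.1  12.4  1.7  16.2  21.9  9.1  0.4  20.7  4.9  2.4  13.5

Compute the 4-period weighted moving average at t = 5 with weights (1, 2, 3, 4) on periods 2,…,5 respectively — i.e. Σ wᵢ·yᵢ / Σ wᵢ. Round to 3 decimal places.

Weighted sum: 1·12.1 + 2·7.0 + 3·8.1 + 4·12.4 = 12.1 + 14.0 + 24.3 + 49.6 = 100.0
Weight total: 1 + 2 + 3 + 4 = 10
WMA = 100.0 / 10 = 10.000

10.000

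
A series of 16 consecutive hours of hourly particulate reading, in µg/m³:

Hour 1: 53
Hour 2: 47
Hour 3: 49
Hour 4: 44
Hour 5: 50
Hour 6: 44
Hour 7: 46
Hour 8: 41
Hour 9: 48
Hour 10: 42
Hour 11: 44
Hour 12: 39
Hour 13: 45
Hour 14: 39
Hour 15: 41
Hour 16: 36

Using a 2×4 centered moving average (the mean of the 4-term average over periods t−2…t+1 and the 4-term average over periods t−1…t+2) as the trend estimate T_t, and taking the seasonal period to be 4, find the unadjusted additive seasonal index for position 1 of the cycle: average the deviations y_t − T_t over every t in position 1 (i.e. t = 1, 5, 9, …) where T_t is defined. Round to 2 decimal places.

3.75

Season position 1 occurs at t = 5, 9, 13 (where T_t is defined).
t=5: T_5 = 46.3750; y_5 − T_5 = 50 − 46.3750 = 3.6250
t=9: T_9 = 44.0000; y_9 − T_9 = 48 − 44.0000 = 4.0000
t=13: T_13 = 41.3750; y_13 − T_13 = 45 − 41.3750 = 3.6250
Mean deviation: (3.6250 + 4.0000 + 3.6250) / 3 = 3.75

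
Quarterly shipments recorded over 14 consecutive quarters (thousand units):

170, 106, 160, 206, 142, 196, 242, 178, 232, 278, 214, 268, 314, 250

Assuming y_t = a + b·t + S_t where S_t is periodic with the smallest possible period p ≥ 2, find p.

First differences y_{t+1} − y_t: -64, 54, 46, -64, 54, 46, -64, 54, …
The difference pattern repeats every 3 terms and not for any smaller step, so p = 3.

3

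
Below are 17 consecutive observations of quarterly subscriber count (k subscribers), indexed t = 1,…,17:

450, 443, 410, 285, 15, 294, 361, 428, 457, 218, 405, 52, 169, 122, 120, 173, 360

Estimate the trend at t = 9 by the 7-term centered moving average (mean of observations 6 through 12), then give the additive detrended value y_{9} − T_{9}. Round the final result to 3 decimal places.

Trend T_9 = (294 + 361 + 428 + 457 + 218 + 405 + 52) / 7 = 2215/7 = 316.42857
Detrended value: 457 − 316.42857 = 140.571

140.571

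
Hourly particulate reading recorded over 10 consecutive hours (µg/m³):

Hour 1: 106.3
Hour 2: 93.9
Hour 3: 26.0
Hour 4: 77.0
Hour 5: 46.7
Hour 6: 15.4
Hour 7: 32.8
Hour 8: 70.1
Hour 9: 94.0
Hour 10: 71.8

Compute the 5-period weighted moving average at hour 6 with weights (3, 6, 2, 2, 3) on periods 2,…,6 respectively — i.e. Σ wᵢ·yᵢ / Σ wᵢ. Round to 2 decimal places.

Weighted sum: 3·93.9 + 6·26.0 + 2·77.0 + 2·46.7 + 3·15.4 = 281.7 + 156.0 + 154.0 + 93.4 + 46.2 = 731.3
Weight total: 3 + 6 + 2 + 2 + 3 = 16
WMA = 731.3 / 16 = 45.71

45.71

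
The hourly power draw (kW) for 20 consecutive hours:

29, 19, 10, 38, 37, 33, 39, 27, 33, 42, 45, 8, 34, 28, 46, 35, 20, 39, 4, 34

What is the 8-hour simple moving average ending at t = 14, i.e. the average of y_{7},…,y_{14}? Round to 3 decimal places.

Sum of periods 7–14: 39 + 27 + 33 + 42 + 45 + 8 + 34 + 28 = 256
Divide by 8: 256 / 8 = 32.000

32.000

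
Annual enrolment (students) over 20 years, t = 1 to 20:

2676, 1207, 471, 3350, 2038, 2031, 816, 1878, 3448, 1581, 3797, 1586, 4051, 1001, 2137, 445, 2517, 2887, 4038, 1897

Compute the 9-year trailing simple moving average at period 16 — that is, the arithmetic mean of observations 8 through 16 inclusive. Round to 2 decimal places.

2213.78

Sum of periods 8–16: 1878 + 3448 + 1581 + 3797 + 1586 + 4051 + 1001 + 2137 + 445 = 19924
Divide by 9: 19924 / 9 = 2213.78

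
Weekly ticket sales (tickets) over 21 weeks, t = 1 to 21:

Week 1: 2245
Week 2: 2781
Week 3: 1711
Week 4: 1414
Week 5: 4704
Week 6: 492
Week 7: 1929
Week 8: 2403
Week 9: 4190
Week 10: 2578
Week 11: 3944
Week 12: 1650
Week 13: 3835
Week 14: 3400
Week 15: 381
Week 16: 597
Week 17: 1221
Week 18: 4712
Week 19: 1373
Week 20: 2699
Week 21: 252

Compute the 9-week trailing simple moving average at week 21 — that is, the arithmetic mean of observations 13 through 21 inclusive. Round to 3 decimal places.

2052.222

Sum of periods 13–21: 3835 + 3400 + 381 + 597 + 1221 + 4712 + 1373 + 2699 + 252 = 18470
Divide by 9: 18470 / 9 = 2052.222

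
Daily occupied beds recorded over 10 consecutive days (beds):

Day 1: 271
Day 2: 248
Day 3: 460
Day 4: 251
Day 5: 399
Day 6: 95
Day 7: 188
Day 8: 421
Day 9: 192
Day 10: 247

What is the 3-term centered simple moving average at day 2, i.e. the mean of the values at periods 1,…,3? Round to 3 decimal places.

Sum of periods 1–3: 271 + 248 + 460 = 979
Divide by 3: 979 / 3 = 326.333

326.333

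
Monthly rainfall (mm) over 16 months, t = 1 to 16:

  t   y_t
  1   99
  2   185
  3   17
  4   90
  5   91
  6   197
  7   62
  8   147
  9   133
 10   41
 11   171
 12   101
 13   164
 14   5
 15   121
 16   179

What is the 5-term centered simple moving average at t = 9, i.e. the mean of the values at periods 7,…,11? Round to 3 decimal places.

110.800

Sum of periods 7–11: 62 + 147 + 133 + 41 + 171 = 554
Divide by 5: 554 / 5 = 110.800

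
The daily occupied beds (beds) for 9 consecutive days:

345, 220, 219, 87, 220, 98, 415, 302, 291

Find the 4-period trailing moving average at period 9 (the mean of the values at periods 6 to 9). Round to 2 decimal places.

Sum of periods 6–9: 98 + 415 + 302 + 291 = 1106
Divide by 4: 1106 / 4 = 276.50

276.50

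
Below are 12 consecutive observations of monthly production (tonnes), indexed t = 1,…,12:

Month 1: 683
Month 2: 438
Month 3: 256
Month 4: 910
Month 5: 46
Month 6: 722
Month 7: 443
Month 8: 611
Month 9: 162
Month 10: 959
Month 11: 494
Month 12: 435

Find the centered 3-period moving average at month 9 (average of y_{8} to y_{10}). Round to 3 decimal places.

Sum of periods 8–10: 611 + 162 + 959 = 1732
Divide by 3: 1732 / 3 = 577.333

577.333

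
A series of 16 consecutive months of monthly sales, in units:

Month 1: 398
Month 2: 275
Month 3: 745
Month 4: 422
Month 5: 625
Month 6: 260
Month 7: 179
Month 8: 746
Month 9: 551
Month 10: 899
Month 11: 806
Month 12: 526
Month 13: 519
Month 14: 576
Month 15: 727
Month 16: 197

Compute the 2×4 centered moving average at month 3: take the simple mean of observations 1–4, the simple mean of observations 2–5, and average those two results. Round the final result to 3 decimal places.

488.375

Sum over 1–4: 398 + 275 + 745 + 422 = 1840
Sum over 2–5: 275 + 745 + 422 + 625 = 2067
CMA at t=3 = (1840 + 2067) / (2·4) = 3907 / 8 = 488.375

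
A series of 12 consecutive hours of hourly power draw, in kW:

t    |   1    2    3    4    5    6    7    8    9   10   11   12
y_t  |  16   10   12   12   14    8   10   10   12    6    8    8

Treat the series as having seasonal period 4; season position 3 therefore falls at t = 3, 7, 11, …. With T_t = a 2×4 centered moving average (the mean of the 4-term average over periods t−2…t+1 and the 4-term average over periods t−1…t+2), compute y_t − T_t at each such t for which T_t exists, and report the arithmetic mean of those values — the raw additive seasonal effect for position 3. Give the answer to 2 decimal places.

Season position 3 occurs at t = 3, 7 (where T_t is defined).
t=3: T_3 = 12.2500; y_3 − T_3 = 12 − 12.2500 = -0.2500
t=7: T_7 = 10.2500; y_7 − T_7 = 10 − 10.2500 = -0.2500
Mean deviation: (-0.2500 + -0.2500) / 2 = -0.25

-0.25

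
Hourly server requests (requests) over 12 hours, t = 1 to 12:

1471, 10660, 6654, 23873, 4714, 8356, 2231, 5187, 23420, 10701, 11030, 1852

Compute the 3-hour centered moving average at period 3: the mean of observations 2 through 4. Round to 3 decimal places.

Sum of periods 2–4: 10660 + 6654 + 23873 = 41187
Divide by 3: 41187 / 3 = 13729.000

13729.000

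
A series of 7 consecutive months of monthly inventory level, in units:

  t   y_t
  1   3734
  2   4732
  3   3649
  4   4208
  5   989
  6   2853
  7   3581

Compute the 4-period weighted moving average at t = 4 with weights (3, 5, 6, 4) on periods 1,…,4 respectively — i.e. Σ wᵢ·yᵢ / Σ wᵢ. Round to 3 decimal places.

4088.222

Weighted sum: 3·3734 + 5·4732 + 6·3649 + 4·4208 = 11202 + 23660 + 21894 + 16832 = 73588
Weight total: 3 + 5 + 6 + 4 = 18
WMA = 73588 / 18 = 4088.222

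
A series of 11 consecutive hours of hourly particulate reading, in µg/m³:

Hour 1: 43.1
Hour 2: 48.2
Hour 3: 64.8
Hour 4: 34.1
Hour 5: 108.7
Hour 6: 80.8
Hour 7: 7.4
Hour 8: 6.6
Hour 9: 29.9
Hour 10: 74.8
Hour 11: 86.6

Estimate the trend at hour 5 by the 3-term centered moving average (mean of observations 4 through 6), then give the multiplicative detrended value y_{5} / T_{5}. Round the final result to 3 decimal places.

1.458

Trend T_5 = (34.1 + 108.7 + 80.8) / 3 = 223.6/3 = 74.53333
Ratio to trend: 108.7 / 74.53333 = 1.458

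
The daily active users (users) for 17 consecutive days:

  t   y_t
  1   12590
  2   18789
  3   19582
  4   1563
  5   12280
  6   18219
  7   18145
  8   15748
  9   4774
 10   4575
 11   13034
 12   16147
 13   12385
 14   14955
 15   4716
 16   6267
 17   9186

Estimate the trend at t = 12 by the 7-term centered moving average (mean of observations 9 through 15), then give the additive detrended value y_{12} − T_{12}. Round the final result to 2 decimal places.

Trend T_12 = (4774 + 4575 + 13034 + 16147 + 12385 + 14955 + 4716) / 7 = 70586/7 = 10083.7143
Detrended value: 16147 − 10083.7143 = 6063.29

6063.29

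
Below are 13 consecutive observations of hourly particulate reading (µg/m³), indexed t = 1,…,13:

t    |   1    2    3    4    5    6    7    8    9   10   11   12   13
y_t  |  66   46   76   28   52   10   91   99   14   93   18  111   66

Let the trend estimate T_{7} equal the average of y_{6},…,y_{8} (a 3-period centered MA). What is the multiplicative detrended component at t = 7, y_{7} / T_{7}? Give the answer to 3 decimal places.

1.365

Trend T_7 = (10 + 91 + 99) / 3 = 200/3 = 66.66667
Ratio to trend: 91 / 66.66667 = 1.365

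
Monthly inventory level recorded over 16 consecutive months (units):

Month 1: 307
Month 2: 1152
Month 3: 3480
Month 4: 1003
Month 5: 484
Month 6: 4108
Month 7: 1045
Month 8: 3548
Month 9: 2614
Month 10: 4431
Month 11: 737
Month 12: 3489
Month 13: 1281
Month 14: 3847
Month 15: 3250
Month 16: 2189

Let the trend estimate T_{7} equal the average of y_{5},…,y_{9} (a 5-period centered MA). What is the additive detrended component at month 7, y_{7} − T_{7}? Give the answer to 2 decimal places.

-1314.80

Trend T_7 = (484 + 4108 + 1045 + 3548 + 2614) / 5 = 11799/5 = 2359.8000
Detrended value: 1045 − 2359.8000 = -1314.80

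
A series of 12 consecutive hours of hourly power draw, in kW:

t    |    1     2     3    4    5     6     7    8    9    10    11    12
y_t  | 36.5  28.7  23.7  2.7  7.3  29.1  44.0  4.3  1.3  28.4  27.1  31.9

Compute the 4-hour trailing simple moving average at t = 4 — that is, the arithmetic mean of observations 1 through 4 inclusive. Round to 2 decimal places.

Sum of periods 1–4: 36.5 + 28.7 + 23.7 + 2.7 = 91.6
Divide by 4: 91.6 / 4 = 22.90

22.90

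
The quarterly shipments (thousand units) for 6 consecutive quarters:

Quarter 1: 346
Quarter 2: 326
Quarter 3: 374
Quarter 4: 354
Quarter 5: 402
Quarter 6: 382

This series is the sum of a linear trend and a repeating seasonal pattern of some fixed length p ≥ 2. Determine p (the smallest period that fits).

2

First differences y_{t+1} − y_t: -20, 48, -20, 48, -20, …
The difference pattern repeats every 2 terms and not for any smaller step, so p = 2.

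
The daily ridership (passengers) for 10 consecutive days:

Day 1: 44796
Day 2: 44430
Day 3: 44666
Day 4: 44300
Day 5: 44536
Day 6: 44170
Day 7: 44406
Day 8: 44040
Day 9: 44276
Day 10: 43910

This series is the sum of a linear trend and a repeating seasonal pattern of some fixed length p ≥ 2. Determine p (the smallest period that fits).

First differences y_{t+1} − y_t: -366, 236, -366, 236, -366, 236, …
The difference pattern repeats every 2 terms and not for any smaller step, so p = 2.

2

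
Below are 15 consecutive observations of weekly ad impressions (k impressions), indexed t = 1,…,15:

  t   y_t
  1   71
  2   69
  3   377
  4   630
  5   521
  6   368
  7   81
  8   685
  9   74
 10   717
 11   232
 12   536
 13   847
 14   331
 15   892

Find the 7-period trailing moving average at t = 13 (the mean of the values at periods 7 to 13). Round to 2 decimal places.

Sum of periods 7–13: 81 + 685 + 74 + 717 + 232 + 536 + 847 = 3172
Divide by 7: 3172 / 7 = 453.14

453.14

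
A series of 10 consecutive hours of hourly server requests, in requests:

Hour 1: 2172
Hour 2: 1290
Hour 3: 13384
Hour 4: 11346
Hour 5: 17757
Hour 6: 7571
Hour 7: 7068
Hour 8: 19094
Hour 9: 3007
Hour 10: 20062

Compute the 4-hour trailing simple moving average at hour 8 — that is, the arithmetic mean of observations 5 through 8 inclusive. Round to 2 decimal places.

Sum of periods 5–8: 17757 + 7571 + 7068 + 19094 = 51490
Divide by 4: 51490 / 4 = 12872.50

12872.50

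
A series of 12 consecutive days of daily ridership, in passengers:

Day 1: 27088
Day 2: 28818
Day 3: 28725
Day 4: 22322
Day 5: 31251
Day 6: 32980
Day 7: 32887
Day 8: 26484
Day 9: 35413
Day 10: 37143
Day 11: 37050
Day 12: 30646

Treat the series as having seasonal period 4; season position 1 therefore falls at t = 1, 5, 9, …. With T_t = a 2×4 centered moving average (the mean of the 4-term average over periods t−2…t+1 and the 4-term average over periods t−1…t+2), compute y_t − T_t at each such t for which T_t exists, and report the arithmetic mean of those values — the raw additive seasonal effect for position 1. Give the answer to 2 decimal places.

Season position 1 occurs at t = 5, 9 (where T_t is defined).
t=5: T_5 = 29339.7500; y_5 − T_5 = 31251 − 29339.7500 = 1911.2500
t=9: T_9 = 33502.1250; y_9 − T_9 = 35413 − 33502.1250 = 1910.8750
Mean deviation: (1911.2500 + 1910.8750) / 2 = 1911.06

1911.06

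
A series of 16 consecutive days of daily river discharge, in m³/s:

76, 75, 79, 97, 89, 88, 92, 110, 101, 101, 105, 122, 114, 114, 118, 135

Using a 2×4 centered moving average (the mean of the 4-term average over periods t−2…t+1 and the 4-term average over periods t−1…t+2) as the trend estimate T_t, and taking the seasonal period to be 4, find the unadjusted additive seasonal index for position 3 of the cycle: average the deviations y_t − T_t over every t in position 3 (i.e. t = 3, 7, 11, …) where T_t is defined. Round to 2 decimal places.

Season position 3 occurs at t = 3, 7, 11 (where T_t is defined).
t=3: T_3 = 83.3750; y_3 − T_3 = 79 − 83.3750 = -4.3750
t=7: T_7 = 96.2500; y_7 − T_7 = 92 − 96.2500 = -4.2500
t=11: T_11 = 108.8750; y_11 − T_11 = 105 − 108.8750 = -3.8750
Mean deviation: (-4.3750 + -4.2500 + -3.8750) / 3 = -4.17

-4.17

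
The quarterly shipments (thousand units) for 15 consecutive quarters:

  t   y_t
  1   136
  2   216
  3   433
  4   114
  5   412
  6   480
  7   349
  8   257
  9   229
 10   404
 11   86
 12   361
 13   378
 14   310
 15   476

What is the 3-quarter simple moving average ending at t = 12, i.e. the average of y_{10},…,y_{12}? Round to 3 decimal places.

Sum of periods 10–12: 404 + 86 + 361 = 851
Divide by 3: 851 / 3 = 283.667

283.667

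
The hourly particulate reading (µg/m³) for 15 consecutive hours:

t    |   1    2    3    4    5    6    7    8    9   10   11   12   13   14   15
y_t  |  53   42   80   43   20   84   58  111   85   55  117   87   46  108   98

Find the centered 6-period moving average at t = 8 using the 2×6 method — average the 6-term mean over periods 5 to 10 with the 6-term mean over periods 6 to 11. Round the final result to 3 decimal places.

76.917

Sum over 5–10: 20 + 84 + 58 + 111 + 85 + 55 = 413
Sum over 6–11: 84 + 58 + 111 + 85 + 55 + 117 = 510
CMA at t=8 = (413 + 510) / (2·6) = 923 / 12 = 76.917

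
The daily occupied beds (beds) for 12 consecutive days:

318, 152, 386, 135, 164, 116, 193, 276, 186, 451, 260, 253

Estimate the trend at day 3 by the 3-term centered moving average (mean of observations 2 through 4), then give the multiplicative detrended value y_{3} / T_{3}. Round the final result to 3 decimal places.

Trend T_3 = (152 + 386 + 135) / 3 = 673/3 = 224.33333
Ratio to trend: 386 / 224.33333 = 1.721

1.721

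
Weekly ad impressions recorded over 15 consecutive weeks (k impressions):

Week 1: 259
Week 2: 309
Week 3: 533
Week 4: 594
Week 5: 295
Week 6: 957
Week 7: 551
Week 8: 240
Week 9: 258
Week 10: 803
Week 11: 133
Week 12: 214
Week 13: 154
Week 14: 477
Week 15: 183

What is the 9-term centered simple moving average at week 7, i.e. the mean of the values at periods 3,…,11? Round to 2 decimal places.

Sum of periods 3–11: 533 + 594 + 295 + 957 + 551 + 240 + 258 + 803 + 133 = 4364
Divide by 9: 4364 / 9 = 484.89

484.89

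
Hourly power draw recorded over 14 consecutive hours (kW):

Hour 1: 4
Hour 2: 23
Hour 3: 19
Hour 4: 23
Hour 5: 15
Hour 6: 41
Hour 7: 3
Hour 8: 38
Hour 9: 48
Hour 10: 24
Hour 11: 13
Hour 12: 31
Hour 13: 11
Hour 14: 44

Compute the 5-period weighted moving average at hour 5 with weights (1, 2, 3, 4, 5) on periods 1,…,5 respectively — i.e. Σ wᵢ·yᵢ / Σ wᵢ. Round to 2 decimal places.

Weighted sum: 1·4 + 2·23 + 3·19 + 4·23 + 5·15 = 4 + 46 + 57 + 92 + 75 = 274
Weight total: 1 + 2 + 3 + 4 + 5 = 15
WMA = 274 / 15 = 18.27

18.27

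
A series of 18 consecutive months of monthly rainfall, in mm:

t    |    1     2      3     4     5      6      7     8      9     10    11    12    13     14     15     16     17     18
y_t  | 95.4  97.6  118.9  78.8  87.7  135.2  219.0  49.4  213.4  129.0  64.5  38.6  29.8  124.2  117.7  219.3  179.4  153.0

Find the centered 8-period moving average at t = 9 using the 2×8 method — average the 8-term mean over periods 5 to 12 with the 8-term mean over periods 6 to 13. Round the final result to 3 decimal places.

113.481

Sum over 5–12: 87.7 + 135.2 + 219.0 + 49.4 + 213.4 + 129.0 + 64.5 + 38.6 = 936.8
Sum over 6–13: 135.2 + 219.0 + 49.4 + 213.4 + 129.0 + 64.5 + 38.6 + 29.8 = 878.9
CMA at t=9 = (936.8 + 878.9) / (2·8) = 1815.7 / 16 = 113.481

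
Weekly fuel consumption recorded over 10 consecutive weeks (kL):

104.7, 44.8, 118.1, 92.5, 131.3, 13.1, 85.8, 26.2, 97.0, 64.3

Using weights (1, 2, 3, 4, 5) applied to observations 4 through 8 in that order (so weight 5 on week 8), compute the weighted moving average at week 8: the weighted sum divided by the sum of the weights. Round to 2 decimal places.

Weighted sum: 1·92.5 + 2·131.3 + 3·13.1 + 4·85.8 + 5·26.2 = 92.5 + 262.6 + 39.3 + 343.2 + 131.0 = 868.6
Weight total: 1 + 2 + 3 + 4 + 5 = 15
WMA = 868.6 / 15 = 57.91

57.91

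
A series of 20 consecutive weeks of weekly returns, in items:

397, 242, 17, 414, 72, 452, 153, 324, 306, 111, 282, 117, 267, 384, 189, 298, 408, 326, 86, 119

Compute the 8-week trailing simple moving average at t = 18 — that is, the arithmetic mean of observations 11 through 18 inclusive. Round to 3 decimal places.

Sum of periods 11–18: 282 + 117 + 267 + 384 + 189 + 298 + 408 + 326 = 2271
Divide by 8: 2271 / 8 = 283.875

283.875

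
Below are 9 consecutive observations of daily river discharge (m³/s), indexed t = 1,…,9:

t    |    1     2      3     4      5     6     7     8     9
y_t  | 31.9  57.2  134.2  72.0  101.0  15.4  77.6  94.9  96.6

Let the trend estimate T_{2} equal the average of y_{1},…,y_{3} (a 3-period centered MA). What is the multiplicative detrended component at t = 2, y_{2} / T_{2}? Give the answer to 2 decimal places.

Trend T_2 = (31.9 + 57.2 + 134.2) / 3 = 223.3/3 = 74.4333
Ratio to trend: 57.2 / 74.4333 = 0.77

0.77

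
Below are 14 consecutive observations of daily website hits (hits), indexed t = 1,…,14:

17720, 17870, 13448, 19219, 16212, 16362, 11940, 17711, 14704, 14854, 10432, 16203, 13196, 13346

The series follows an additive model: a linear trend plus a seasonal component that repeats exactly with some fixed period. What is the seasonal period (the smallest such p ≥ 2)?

First differences y_{t+1} − y_t: 150, -4422, 5771, -3007, 150, -4422, 5771, -3007, 150, -4422, …
The difference pattern repeats every 4 terms and not for any smaller step, so p = 4.

4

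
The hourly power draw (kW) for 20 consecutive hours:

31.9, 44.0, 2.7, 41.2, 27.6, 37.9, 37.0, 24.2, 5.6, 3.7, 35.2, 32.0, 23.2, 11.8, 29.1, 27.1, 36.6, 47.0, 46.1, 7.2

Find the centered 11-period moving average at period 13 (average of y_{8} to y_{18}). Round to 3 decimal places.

Sum of periods 8–18: 24.2 + 5.6 + 3.7 + 35.2 + 32.0 + 23.2 + 11.8 + 29.1 + 27.1 + 36.6 + 47.0 = 275.5
Divide by 11: 275.5 / 11 = 25.045

25.045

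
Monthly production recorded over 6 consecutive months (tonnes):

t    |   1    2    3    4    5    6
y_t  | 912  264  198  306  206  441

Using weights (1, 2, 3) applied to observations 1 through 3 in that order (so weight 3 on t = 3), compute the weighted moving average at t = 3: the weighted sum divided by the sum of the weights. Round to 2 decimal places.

339.00

Weighted sum: 1·912 + 2·264 + 3·198 = 912 + 528 + 594 = 2034
Weight total: 1 + 2 + 3 = 6
WMA = 2034 / 6 = 339.00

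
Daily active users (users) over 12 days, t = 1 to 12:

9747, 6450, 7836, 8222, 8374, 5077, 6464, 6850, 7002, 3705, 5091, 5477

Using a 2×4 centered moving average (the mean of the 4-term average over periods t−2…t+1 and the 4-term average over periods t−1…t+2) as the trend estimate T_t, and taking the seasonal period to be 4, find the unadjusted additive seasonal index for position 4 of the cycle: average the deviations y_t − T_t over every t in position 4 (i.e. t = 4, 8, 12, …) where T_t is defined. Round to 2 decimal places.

673.19

Season position 4 occurs at t = 4, 8 (where T_t is defined).
t=4: T_4 = 7548.8750; y_4 − T_4 = 8222 − 7548.8750 = 673.1250
t=8: T_8 = 6176.7500; y_8 − T_8 = 6850 − 6176.7500 = 673.2500
Mean deviation: (673.1250 + 673.2500) / 2 = 673.19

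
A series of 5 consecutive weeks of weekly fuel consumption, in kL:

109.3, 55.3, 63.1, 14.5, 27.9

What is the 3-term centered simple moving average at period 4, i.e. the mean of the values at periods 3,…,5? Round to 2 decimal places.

35.17

Sum of periods 3–5: 63.1 + 14.5 + 27.9 = 105.5
Divide by 3: 105.5 / 3 = 35.17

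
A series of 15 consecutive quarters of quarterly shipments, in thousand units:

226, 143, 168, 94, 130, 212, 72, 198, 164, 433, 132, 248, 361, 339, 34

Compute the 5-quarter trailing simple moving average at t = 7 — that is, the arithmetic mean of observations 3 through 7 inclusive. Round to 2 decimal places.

135.20

Sum of periods 3–7: 168 + 94 + 130 + 212 + 72 = 676
Divide by 5: 676 / 5 = 135.20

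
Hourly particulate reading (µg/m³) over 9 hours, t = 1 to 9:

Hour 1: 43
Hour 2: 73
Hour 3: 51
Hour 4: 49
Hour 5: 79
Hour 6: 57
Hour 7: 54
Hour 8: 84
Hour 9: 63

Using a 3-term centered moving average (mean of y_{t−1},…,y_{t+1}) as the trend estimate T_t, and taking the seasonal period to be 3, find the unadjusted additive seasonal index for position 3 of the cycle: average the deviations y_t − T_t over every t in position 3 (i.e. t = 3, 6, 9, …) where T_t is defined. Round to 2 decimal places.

-6.50

Season position 3 occurs at t = 3, 6 (where T_t is defined).
t=3: T_3 = 57.6667; y_3 − T_3 = 51 − 57.6667 = -6.6667
t=6: T_6 = 63.3333; y_6 − T_6 = 57 − 63.3333 = -6.3333
Mean deviation: (-6.6667 + -6.3333) / 2 = -6.50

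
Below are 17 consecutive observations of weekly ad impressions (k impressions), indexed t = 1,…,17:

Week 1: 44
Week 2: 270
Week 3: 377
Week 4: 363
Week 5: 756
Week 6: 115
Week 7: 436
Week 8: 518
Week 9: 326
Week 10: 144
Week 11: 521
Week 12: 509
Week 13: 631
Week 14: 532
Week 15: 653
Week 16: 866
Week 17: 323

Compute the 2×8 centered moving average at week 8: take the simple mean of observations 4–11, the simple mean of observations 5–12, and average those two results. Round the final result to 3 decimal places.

Sum over 4–11: 363 + 756 + 115 + 436 + 518 + 326 + 144 + 521 = 3179
Sum over 5–12: 756 + 115 + 436 + 518 + 326 + 144 + 521 + 509 = 3325
CMA at t=8 = (3179 + 3325) / (2·8) = 6504 / 16 = 406.500

406.500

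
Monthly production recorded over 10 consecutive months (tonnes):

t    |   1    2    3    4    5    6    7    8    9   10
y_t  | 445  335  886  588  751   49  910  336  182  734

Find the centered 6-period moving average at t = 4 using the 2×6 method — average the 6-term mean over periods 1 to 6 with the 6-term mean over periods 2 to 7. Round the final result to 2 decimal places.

Sum over 1–6: 445 + 335 + 886 + 588 + 751 + 49 = 3054
Sum over 2–7: 335 + 886 + 588 + 751 + 49 + 910 = 3519
CMA at t=4 = (3054 + 3519) / (2·6) = 6573 / 12 = 547.75

547.75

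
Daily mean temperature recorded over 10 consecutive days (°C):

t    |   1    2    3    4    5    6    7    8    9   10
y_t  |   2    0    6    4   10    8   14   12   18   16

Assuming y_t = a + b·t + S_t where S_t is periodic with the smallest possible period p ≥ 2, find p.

First differences y_{t+1} − y_t: -2, 6, -2, 6, -2, 6, …
The difference pattern repeats every 2 terms and not for any smaller step, so p = 2.

2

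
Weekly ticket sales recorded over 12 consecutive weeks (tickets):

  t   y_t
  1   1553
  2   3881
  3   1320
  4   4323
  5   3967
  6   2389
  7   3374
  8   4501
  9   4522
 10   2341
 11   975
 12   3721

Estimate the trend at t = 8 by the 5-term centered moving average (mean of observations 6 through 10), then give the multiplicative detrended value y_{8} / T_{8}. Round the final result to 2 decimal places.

Trend T_8 = (2389 + 3374 + 4501 + 4522 + 2341) / 5 = 17127/5 = 3425.4000
Ratio to trend: 4501 / 3425.4000 = 1.31

1.31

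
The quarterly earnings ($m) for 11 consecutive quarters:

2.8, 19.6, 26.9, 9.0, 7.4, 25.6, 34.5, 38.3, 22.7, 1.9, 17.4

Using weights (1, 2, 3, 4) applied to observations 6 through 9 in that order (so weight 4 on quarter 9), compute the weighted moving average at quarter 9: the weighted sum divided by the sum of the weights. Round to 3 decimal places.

30.030

Weighted sum: 1·25.6 + 2·34.5 + 3·38.3 + 4·22.7 = 25.6 + 69.0 + 114.9 + 90.8 = 300.3
Weight total: 1 + 2 + 3 + 4 = 10
WMA = 300.3 / 10 = 30.030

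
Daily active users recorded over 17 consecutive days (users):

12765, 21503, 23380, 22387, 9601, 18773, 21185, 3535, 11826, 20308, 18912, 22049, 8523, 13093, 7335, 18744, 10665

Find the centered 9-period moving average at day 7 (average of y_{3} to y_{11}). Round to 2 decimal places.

16656.33

Sum of periods 3–11: 23380 + 22387 + 9601 + 18773 + 21185 + 3535 + 11826 + 20308 + 18912 = 149907
Divide by 9: 149907 / 9 = 16656.33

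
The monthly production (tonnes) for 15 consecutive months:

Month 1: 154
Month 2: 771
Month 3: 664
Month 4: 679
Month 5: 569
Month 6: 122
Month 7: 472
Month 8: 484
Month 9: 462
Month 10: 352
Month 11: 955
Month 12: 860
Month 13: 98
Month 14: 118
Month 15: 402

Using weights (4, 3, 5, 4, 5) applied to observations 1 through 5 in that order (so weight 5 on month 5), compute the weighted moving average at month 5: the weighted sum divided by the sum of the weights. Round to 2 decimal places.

Weighted sum: 4·154 + 3·771 + 5·664 + 4·679 + 5·569 = 616 + 2313 + 3320 + 2716 + 2845 = 11810
Weight total: 4 + 3 + 5 + 4 + 5 = 21
WMA = 11810 / 21 = 562.38

562.38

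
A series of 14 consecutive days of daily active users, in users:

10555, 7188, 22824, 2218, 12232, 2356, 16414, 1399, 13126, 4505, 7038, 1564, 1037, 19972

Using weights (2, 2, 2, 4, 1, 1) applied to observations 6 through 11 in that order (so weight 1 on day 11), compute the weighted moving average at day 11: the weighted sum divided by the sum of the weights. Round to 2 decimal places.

8698.75

Weighted sum: 2·2356 + 2·16414 + 2·1399 + 4·13126 + 1·4505 + 1·7038 = 4712 + 32828 + 2798 + 52504 + 4505 + 7038 = 104385
Weight total: 2 + 2 + 2 + 4 + 1 + 1 = 12
WMA = 104385 / 12 = 8698.75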